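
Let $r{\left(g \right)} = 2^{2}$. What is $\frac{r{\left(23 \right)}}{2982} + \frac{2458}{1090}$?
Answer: $\frac{1833529}{812595} \approx 2.2564$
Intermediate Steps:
$r{\left(g \right)} = 4$
$\frac{r{\left(23 \right)}}{2982} + \frac{2458}{1090} = \frac{4}{2982} + \frac{2458}{1090} = 4 \cdot \frac{1}{2982} + 2458 \cdot \frac{1}{1090} = \frac{2}{1491} + \frac{1229}{545} = \frac{1833529}{812595}$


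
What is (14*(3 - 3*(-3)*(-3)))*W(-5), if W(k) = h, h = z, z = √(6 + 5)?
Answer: -336*√11 ≈ -1114.4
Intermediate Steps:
z = √11 ≈ 3.3166
h = √11 ≈ 3.3166
W(k) = √11
(14*(3 - 3*(-3)*(-3)))*W(-5) = (14*(3 - 3*(-3)*(-3)))*√11 = (14*(3 + 9*(-3)))*√11 = (14*(3 - 27))*√11 = (14*(-24))*√11 = -336*√11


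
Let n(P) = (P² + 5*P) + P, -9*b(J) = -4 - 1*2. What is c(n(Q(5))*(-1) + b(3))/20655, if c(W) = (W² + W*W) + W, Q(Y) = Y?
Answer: 3097/10935 ≈ 0.28322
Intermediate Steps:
b(J) = ⅔ (b(J) = -(-4 - 1*2)/9 = -(-4 - 2)/9 = -⅑*(-6) = ⅔)
n(P) = P² + 6*P
c(W) = W + 2*W² (c(W) = (W² + W²) + W = 2*W² + W = W + 2*W²)
c(n(Q(5))*(-1) + b(3))/20655 = (((5*(6 + 5))*(-1) + ⅔)*(1 + 2*((5*(6 + 5))*(-1) + ⅔)))/20655 = (((5*11)*(-1) + ⅔)*(1 + 2*((5*11)*(-1) + ⅔)))*(1/20655) = ((55*(-1) + ⅔)*(1 + 2*(55*(-1) + ⅔)))*(1/20655) = ((-55 + ⅔)*(1 + 2*(-55 + ⅔)))*(1/20655) = -163*(1 + 2*(-163/3))/3*(1/20655) = -163*(1 - 326/3)/3*(1/20655) = -163/3*(-323/3)*(1/20655) = (52649/9)*(1/20655) = 3097/10935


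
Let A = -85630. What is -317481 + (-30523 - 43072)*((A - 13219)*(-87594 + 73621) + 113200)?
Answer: -101659002053296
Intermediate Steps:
-317481 + (-30523 - 43072)*((A - 13219)*(-87594 + 73621) + 113200) = -317481 + (-30523 - 43072)*((-85630 - 13219)*(-87594 + 73621) + 113200) = -317481 - 73595*(-98849*(-13973) + 113200) = -317481 - 73595*(1381217077 + 113200) = -317481 - 73595*1381330277 = -317481 - 101659001735815 = -101659002053296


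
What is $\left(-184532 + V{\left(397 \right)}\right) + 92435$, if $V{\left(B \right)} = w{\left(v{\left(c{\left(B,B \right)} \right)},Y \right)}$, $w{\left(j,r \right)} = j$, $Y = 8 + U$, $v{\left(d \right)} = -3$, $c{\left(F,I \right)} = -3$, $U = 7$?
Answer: $-92100$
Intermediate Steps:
$Y = 15$ ($Y = 8 + 7 = 15$)
$V{\left(B \right)} = -3$
$\left(-184532 + V{\left(397 \right)}\right) + 92435 = \left(-184532 - 3\right) + 92435 = -184535 + 92435 = -92100$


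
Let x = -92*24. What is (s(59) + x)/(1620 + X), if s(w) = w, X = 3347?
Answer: -2149/4967 ≈ -0.43266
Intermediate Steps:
x = -2208
(s(59) + x)/(1620 + X) = (59 - 2208)/(1620 + 3347) = -2149/4967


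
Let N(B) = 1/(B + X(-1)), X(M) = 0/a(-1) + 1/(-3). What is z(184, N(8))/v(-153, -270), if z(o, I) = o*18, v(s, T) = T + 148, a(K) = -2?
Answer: -1656/61 ≈ -27.148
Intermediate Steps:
v(s, T) = 148 + T
X(M) = -⅓ (X(M) = 0/(-2) + 1/(-3) = 0*(-½) + 1*(-⅓) = 0 - ⅓ = -⅓)
N(B) = 1/(-⅓ + B) (N(B) = 1/(B - ⅓) = 1/(-⅓ + B))
z(o, I) = 18*o
z(184, N(8))/v(-153, -270) = (18*184)/(148 - 270) = 3312/(-122) = 3312*(-1/122) = -1656/61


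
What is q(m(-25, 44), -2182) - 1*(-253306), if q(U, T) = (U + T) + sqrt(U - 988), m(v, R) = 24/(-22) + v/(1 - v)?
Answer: 71820877/286 + I*sqrt(80982330)/286 ≈ 2.5112e+5 + 31.465*I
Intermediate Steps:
m(v, R) = -12/11 + v/(1 - v) (m(v, R) = 24*(-1/22) + v/(1 - v) = -12/11 + v/(1 - v))
q(U, T) = T + U + sqrt(-988 + U) (q(U, T) = (T + U) + sqrt(-988 + U) = T + U + sqrt(-988 + U))
q(m(-25, 44), -2182) - 1*(-253306) = (-2182 + (12 - 23*(-25))/(11*(-1 - 25)) + sqrt(-988 + (12 - 23*(-25))/(11*(-1 - 25)))) - 1*(-253306) = (-2182 + (1/11)*(12 + 575)/(-26) + sqrt(-988 + (1/11)*(12 + 575)/(-26))) + 253306 = (-2182 + (1/11)*(-1/26)*587 + sqrt(-988 + (1/11)*(-1/26)*587)) + 253306 = (-2182 - 587/286 + sqrt(-988 - 587/286)) + 253306 = (-2182 - 587/286 + sqrt(-283155/286)) + 253306 = (-2182 - 587/286 + I*sqrt(80982330)/286) + 253306 = (-624639/286 + I*sqrt(80982330)/286) + 253306 = 71820877/286 + I*sqrt(80982330)/286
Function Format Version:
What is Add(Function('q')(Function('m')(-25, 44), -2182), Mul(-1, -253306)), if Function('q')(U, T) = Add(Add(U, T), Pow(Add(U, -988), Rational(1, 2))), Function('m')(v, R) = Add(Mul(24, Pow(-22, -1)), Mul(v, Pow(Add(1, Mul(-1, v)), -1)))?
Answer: Add(Rational(71820877, 286), Mul(Rational(1, 286), I, Pow(80982330, Rational(1, 2)))) ≈ Add(2.5112e+5, Mul(31.465, I))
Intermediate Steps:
Function('m')(v, R) = Add(Rational(-12, 11), Mul(v, Pow(Add(1, Mul(-1, v)), -1))) (Function('m')(v, R) = Add(Mul(24, Rational(-1, 22)), Mul(v, Pow(Add(1, Mul(-1, v)), -1))) = Add(Rational(-12, 11), Mul(v, Pow(Add(1, Mul(-1, v)), -1))))
Function('q')(U, T) = Add(T, U, Pow(Add(-988, U), Rational(1, 2))) (Function('q')(U, T) = Add(Add(T, U), Pow(Add(-988, U), Rational(1, 2))) = Add(T, U, Pow(Add(-988, U), Rational(1, 2))))
Add(Function('q')(Function('m')(-25, 44), -2182), Mul(-1, -253306)) = Add(Add(-2182, Mul(Rational(1, 11), Pow(Add(-1, -25), -1), Add(12, Mul(-23, -25))), Pow(Add(-988, Mul(Rational(1, 11), Pow(Add(-1, -25), -1), Add(12, Mul(-23, -25)))), Rational(1, 2))), Mul(-1, -253306)) = Add(Add(-2182, Mul(Rational(1, 11), Pow(-26, -1), Add(12, 575)), Pow(Add(-988, Mul(Rational(1, 11), Pow(-26, -1), Add(12, 575))), Rational(1, 2))), 253306) = Add(Add(-2182, Mul(Rational(1, 11), Rational(-1, 26), 587), Pow(Add(-988, Mul(Rational(1, 11), Rational(-1, 26), 587)), Rational(1, 2))), 253306) = Add(Add(-2182, Rational(-587, 286), Pow(Add(-988, Rational(-587, 286)), Rational(1, 2))), 253306) = Add(Add(-2182, Rational(-587, 286), Pow(Rational(-283155, 286), Rational(1, 2))), 253306) = Add(Add(-2182, Rational(-587, 286), Mul(Rational(1, 286), I, Pow(80982330, Rational(1, 2)))), 253306) = Add(Add(Rational(-624639, 286), Mul(Rational(1, 286), I, Pow(80982330, Rational(1, 2)))), 253306) = Add(Rational(71820877, 286), Mul(Rational(1, 286), I, Pow(80982330, Rational(1, 2))))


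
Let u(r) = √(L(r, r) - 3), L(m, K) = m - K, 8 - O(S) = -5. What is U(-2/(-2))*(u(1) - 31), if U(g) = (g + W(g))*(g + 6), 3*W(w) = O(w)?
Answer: -3472/3 + 112*I*√3/3 ≈ -1157.3 + 64.663*I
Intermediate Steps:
O(S) = 13 (O(S) = 8 - 1*(-5) = 8 + 5 = 13)
W(w) = 13/3 (W(w) = (⅓)*13 = 13/3)
U(g) = (6 + g)*(13/3 + g) (U(g) = (g + 13/3)*(g + 6) = (13/3 + g)*(6 + g) = (6 + g)*(13/3 + g))
u(r) = I*√3 (u(r) = √((r - r) - 3) = √(0 - 3) = √(-3) = I*√3)
U(-2/(-2))*(u(1) - 31) = (26 + (-2/(-2))² + 31*(-2/(-2))/3)*(I*√3 - 31) = (26 + (-2*(-½))² + 31*(-2*(-½))/3)*(-31 + I*√3) = (26 + 1² + (31/3)*1)*(-31 + I*√3) = (26 + 1 + 31/3)*(-31 + I*√3) = 112*(-31 + I*√3)/3 = -3472/3 + 112*I*√3/3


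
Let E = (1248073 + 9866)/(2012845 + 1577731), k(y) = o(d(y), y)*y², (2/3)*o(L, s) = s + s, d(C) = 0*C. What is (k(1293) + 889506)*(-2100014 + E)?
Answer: -2126350232248878214875/156112 ≈ -1.3621e+16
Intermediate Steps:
d(C) = 0
o(L, s) = 3*s (o(L, s) = 3*(s + s)/2 = 3*(2*s)/2 = 3*s)
k(y) = 3*y³ (k(y) = (3*y)*y² = 3*y³)
E = 54693/156112 (E = 1257939/3590576 = 1257939*(1/3590576) = 54693/156112 ≈ 0.35034)
(k(1293) + 889506)*(-2100014 + E) = (3*1293³ + 889506)*(-2100014 + 54693/156112) = (3*2161700757 + 889506)*(-327837330875/156112) = (6485102271 + 889506)*(-327837330875/156112) = 6485991777*(-327837330875/156112) = -2126350232248878214875/156112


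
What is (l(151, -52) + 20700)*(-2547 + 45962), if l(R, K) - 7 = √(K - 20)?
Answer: 898994405 + 260490*I*√2 ≈ 8.9899e+8 + 3.6839e+5*I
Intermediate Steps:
l(R, K) = 7 + √(-20 + K) (l(R, K) = 7 + √(K - 20) = 7 + √(-20 + K))
(l(151, -52) + 20700)*(-2547 + 45962) = ((7 + √(-20 - 52)) + 20700)*(-2547 + 45962) = ((7 + √(-72)) + 20700)*43415 = ((7 + 6*I*√2) + 20700)*43415 = (20707 + 6*I*√2)*43415 = 898994405 + 260490*I*√2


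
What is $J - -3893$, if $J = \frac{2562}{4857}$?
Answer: $\frac{6303621}{1619} \approx 3893.5$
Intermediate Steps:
$J = \frac{854}{1619}$ ($J = 2562 \cdot \frac{1}{4857} = \frac{854}{1619} \approx 0.52749$)
$J - -3893 = \frac{854}{1619} - -3893 = \frac{854}{1619} + 3893 = \frac{6303621}{1619}$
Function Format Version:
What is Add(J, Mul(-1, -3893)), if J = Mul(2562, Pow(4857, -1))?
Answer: Rational(6303621, 1619) ≈ 3893.5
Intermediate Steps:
J = Rational(854, 1619) (J = Mul(2562, Rational(1, 4857)) = Rational(854, 1619) ≈ 0.52749)
Add(J, Mul(-1, -3893)) = Add(Rational(854, 1619), Mul(-1, -3893)) = Add(Rational(854, 1619), 3893) = Rational(6303621, 1619)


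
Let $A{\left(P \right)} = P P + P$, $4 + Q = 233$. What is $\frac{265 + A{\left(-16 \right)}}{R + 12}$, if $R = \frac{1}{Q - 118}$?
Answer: $\frac{56055}{1333} \approx 42.052$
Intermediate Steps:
$Q = 229$ ($Q = -4 + 233 = 229$)
$A{\left(P \right)} = P + P^{2}$ ($A{\left(P \right)} = P^{2} + P = P + P^{2}$)
$R = \frac{1}{111}$ ($R = \frac{1}{229 - 118} = \frac{1}{111} \approx 0.009009$)
$\frac{265 + A{\left(-16 \right)}}{R + 12} = \frac{265 - 16 \left(1 - 16\right)}{\frac{1}{111} + 12} = \frac{265 - -240}{\frac{1333}{111}} = \left(265 + 240\right) \frac{111}{1333} = 505 \cdot \frac{111}{1333} = \frac{56055}{1333}$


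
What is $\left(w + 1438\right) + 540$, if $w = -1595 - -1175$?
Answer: $1558$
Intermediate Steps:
$w = -420$ ($w = -1595 + 1175 = -420$)
$\left(w + 1438\right) + 540 = \left(-420 + 1438\right) + 540 = 1018 + 540 = 1558$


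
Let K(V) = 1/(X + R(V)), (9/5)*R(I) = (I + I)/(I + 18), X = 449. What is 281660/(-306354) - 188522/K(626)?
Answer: -6277583549953358/73984491 ≈ -8.4850e+7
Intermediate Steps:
R(I) = 10*I/(9*(18 + I)) (R(I) = 5*((I + I)/(I + 18))/9 = 5*((2*I)/(18 + I))/9 = 5*(2*I/(18 + I))/9 = 10*I/(9*(18 + I)))
K(V) = 1/(449 + 10*V/(9*(18 + V)))
281660/(-306354) - 188522/K(626) = 281660/(-306354) - 188522*(72738 + 4051*626)/(9*(18 + 626)) = 281660*(-1/306354) - 188522/(9*644/(72738 + 2535926)) = -140830/153177 - 188522/(9*644/2608664) = -140830/153177 - 188522/(9*(1/2608664)*644) = -140830/153177 - 188522/1449/652166 = -140830/153177 - 188522*652166/1449 = -140830/153177 - 122947638652/1449 = -6277583549953358/73984491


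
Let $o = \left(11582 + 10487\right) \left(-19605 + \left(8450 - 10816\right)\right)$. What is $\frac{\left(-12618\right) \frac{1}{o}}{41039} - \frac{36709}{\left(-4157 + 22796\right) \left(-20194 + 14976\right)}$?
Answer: $\frac{730470248354331985}{1935334023279341628222} \approx 0.00037744$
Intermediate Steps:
$o = -484877999$ ($o = 22069 \left(-19605 - 2366\right) = 22069 \left(-21971\right) = -484877999$)
$\frac{\left(-12618\right) \frac{1}{o}}{41039} - \frac{36709}{\left(-4157 + 22796\right) \left(-20194 + 14976\right)} = \frac{\left(-12618\right) \frac{1}{-484877999}}{41039} - \frac{36709}{\left(-4157 + 22796\right) \left(-20194 + 14976\right)} = \left(-12618\right) \left(- \frac{1}{484877999}\right) \frac{1}{41039} - \frac{36709}{18639 \left(-5218\right)} = \frac{12618}{484877999} \cdot \frac{1}{41039} - \frac{36709}{-97258302} = \frac{12618}{19898908200961} - - \frac{36709}{97258302} = \frac{12618}{19898908200961} + \frac{36709}{97258302} = \frac{730470248354331985}{1935334023279341628222}$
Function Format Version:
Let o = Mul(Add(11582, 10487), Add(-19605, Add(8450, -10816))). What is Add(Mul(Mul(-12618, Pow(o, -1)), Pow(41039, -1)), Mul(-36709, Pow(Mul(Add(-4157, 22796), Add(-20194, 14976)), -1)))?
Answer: Rational(730470248354331985, 1935334023279341628222) ≈ 0.00037744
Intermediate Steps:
o = -484877999 (o = Mul(22069, Add(-19605, -2366)) = Mul(22069, -21971) = -484877999)
Add(Mul(Mul(-12618, Pow(o, -1)), Pow(41039, -1)), Mul(-36709, Pow(Mul(Add(-4157, 22796), Add(-20194, 14976)), -1))) = Add(Mul(Mul(-12618, Pow(-484877999, -1)), Pow(41039, -1)), Mul(-36709, Pow(Mul(Add(-4157, 22796), Add(-20194, 14976)), -1))) = Add(Mul(Mul(-12618, Rational(-1, 484877999)), Rational(1, 41039)), Mul(-36709, Pow(Mul(18639, -5218), -1))) = Add(Mul(Rational(12618, 484877999), Rational(1, 41039)), Mul(-36709, Pow(-97258302, -1))) = Add(Rational(12618, 19898908200961), Mul(-36709, Rational(-1, 97258302))) = Add(Rational(12618, 19898908200961), Rational(36709, 97258302)) = Rational(730470248354331985, 1935334023279341628222)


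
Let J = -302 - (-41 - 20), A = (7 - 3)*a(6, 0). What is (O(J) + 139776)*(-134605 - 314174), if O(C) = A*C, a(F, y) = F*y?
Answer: -62728533504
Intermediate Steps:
A = 0 (A = (7 - 3)*(6*0) = 4*0 = 0)
J = -241 (J = -302 - 1*(-61) = -302 + 61 = -241)
O(C) = 0 (O(C) = 0*C = 0)
(O(J) + 139776)*(-134605 - 314174) = (0 + 139776)*(-134605 - 314174) = 139776*(-448779) = -62728533504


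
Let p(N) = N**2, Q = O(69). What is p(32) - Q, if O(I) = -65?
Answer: 1089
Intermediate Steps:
Q = -65
p(32) - Q = 32**2 - 1*(-65) = 1024 + 65 = 1089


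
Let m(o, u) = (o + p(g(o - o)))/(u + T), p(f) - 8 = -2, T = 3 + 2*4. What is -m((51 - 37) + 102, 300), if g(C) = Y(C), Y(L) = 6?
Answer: -122/311 ≈ -0.39228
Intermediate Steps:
g(C) = 6
T = 11 (T = 3 + 8 = 11)
p(f) = 6 (p(f) = 8 - 2 = 6)
m(o, u) = (6 + o)/(11 + u) (m(o, u) = (o + 6)/(u + 11) = (6 + o)/(11 + u))
-m((51 - 37) + 102, 300) = -(6 + ((51 - 37) + 102))/(11 + 300) = -(6 + (14 + 102))/311 = -(6 + 116)/311 = -122/311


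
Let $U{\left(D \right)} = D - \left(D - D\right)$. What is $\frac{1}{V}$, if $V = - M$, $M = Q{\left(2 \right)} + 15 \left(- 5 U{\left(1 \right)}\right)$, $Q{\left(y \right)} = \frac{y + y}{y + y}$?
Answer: $\frac{1}{74} \approx 0.013514$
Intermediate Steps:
$Q{\left(y \right)} = 1$ ($Q{\left(y \right)} = \frac{2 y}{2 y} = 2 y \frac{1}{2 y} = 1$)
$U{\left(D \right)} = D$ ($U{\left(D \right)} = D - 0 = D + 0 = D$)
$M = -74$ ($M = 1 + 15 \left(\left(-5\right) 1\right) = 1 + 15 \left(-5\right) = 1 - 75 = -74$)
$V = 74$ ($V = \left(-1\right) \left(-74\right) = 74$)
$\frac{1}{V} = \frac{1}{74}$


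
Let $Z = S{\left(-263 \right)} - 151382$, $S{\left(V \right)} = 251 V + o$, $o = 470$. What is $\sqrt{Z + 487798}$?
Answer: $3 \sqrt{30097} \approx 520.46$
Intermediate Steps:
$S{\left(V \right)} = 470 + 251 V$ ($S{\left(V \right)} = 251 V + 470 = 470 + 251 V$)
$Z = -216925$ ($Z = \left(470 + 251 \left(-263\right)\right) - 151382 = \left(470 - 66013\right) - 151382 = -65543 - 151382 = -216925$)
$\sqrt{Z + 487798} = \sqrt{-216925 + 487798} = \sqrt{270873} = 3 \sqrt{30097}$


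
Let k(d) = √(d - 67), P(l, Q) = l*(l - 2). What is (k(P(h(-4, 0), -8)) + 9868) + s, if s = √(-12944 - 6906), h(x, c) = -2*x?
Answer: 9868 + I*√19 + 5*I*√794 ≈ 9868.0 + 145.25*I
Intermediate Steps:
P(l, Q) = l*(-2 + l)
s = 5*I*√794 (s = √(-19850) = 5*I*√794 ≈ 140.89*I)
k(d) = √(-67 + d)
(k(P(h(-4, 0), -8)) + 9868) + s = (√(-67 + (-2*(-4))*(-2 - 2*(-4))) + 9868) + 5*I*√794 = (√(-67 + 8*(-2 + 8)) + 9868) + 5*I*√794 = (√(-67 + 8*6) + 9868) + 5*I*√794 = (√(-67 + 48) + 9868) + 5*I*√794 = (√(-19) + 9868) + 5*I*√794 = (I*√19 + 9868) + 5*I*√794 = (9868 + I*√19) + 5*I*√794 = 9868 + I*√19 + 5*I*√794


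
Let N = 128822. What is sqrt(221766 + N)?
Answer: 2*sqrt(87647) ≈ 592.10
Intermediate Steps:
sqrt(221766 + N) = sqrt(221766 + 128822) = sqrt(350588) = 2*sqrt(87647)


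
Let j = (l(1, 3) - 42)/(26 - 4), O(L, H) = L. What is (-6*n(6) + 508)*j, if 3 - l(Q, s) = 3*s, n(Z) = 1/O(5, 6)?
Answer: -60816/55 ≈ -1105.7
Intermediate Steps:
n(Z) = ⅕ (n(Z) = 1/5 = ⅕)
l(Q, s) = 3 - 3*s
j = -24/11 (j = ((3 - 3*3) - 42)/(26 - 4) = ((3 - 9) - 42)/22 = (-6 - 42)*(1/22) = -48*1/22 = -24/11 ≈ -2.1818)
(-6*n(6) + 508)*j = (-6*⅕ + 508)*(-24/11) = (-6/5 + 508)*(-24/11) = (2534/5)*(-24/11) = -60816/55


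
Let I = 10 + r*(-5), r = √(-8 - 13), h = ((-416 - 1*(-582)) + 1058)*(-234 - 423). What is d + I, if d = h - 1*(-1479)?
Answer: -802679 - 5*I*√21 ≈ -8.0268e+5 - 22.913*I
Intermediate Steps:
h = -804168 (h = ((-416 + 582) + 1058)*(-657) = (166 + 1058)*(-657) = 1224*(-657) = -804168)
r = I*√21 (r = √(-21) = I*√21 ≈ 4.5826*I)
d = -802689 (d = -804168 - 1*(-1479) = -804168 + 1479 = -802689)
I = 10 - 5*I*√21 (I = 10 + (I*√21)*(-5) = 10 - 5*I*√21 ≈ 10.0 - 22.913*I)
d + I = -802689 + (10 - 5*I*√21) = -802679 - 5*I*√21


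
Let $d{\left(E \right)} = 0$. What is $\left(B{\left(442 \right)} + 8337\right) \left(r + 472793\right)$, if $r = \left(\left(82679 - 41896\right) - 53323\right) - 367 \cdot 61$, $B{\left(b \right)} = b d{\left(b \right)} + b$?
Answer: $3844025614$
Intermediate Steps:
$B{\left(b \right)} = b$ ($B{\left(b \right)} = b 0 + b = 0 + b = b$)
$r = -34927$ ($r = \left(40783 - 53323\right) - 22387 = -12540 - 22387 = -34927$)
$\left(B{\left(442 \right)} + 8337\right) \left(r + 472793\right) = \left(442 + 8337\right) \left(-34927 + 472793\right) = 8779 \cdot 437866 = 3844025614$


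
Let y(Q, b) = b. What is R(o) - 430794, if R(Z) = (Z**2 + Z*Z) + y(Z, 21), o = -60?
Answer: -423573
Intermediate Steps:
R(Z) = 21 + 2*Z**2 (R(Z) = (Z**2 + Z*Z) + 21 = (Z**2 + Z**2) + 21 = 2*Z**2 + 21 = 21 + 2*Z**2)
R(o) - 430794 = (21 + 2*(-60)**2) - 430794 = (21 + 2*3600) - 430794 = (21 + 7200) - 430794 = 7221 - 430794 = -423573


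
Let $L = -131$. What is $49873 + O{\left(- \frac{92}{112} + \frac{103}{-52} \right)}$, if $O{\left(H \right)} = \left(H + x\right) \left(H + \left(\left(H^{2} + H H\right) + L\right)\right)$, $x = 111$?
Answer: $\frac{27953793247}{753571} \approx 37095.0$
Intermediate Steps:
$O{\left(H \right)} = \left(111 + H\right) \left(-131 + H + 2 H^{2}\right)$ ($O{\left(H \right)} = \left(H + 111\right) \left(H - \left(131 - H^{2} - H H\right)\right) = \left(111 + H\right) \left(H + \left(\left(H^{2} + H^{2}\right) - 131\right)\right) = \left(111 + H\right) \left(H + \left(2 H^{2} - 131\right)\right) = \left(111 + H\right) \left(H + \left(-131 + 2 H^{2}\right)\right) = \left(111 + H\right) \left(-131 + H + 2 H^{2}\right)$)
$49873 + O{\left(- \frac{92}{112} + \frac{103}{-52} \right)} = 49873 - \left(14541 - 223 \left(- \frac{92}{112} + \frac{103}{-52}\right)^{2} - 2 \left(- \frac{92}{112} + \frac{103}{-52}\right)^{3} + 20 \left(- \frac{92}{112} + \frac{103}{-52}\right)\right) = 49873 - \left(14541 - 223 \left(\left(-92\right) \frac{1}{112} + 103 \left(- \frac{1}{52}\right)\right)^{2} - 2 \left(\left(-92\right) \frac{1}{112} + 103 \left(- \frac{1}{52}\right)\right)^{3} + 20 \left(\left(-92\right) \frac{1}{112} + 103 \left(- \frac{1}{52}\right)\right)\right) = 49873 - \left(14541 - 223 \left(- \frac{23}{28} - \frac{103}{52}\right)^{2} - 2 \left(- \frac{23}{28} - \frac{103}{52}\right)^{3} + 20 \left(- \frac{23}{28} - \frac{103}{52}\right)\right) = 49873 + \left(-14541 - - \frac{5100}{91} + 2 \left(- \frac{255}{91}\right)^{3} + 223 \left(- \frac{255}{91}\right)^{2}\right) = 49873 + \left(-14541 + \frac{5100}{91} + 2 \left(- \frac{16581375}{753571}\right) + 223 \cdot \frac{65025}{8281}\right) = 49873 + \left(-14541 + \frac{5100}{91} - \frac{33162750}{753571} + \frac{14500575}{8281}\right) = 49873 - \frac{9629053236}{753571} = \frac{27953793247}{753571}$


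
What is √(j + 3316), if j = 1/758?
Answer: 3*√211694998/758 ≈ 57.585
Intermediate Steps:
j = 1/758 ≈ 0.0013193
√(j + 3316) = √(1/758 + 3316) = √(2513529/758) = 3*√211694998/758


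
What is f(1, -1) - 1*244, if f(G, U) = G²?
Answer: -243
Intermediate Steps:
f(1, -1) - 1*244 = 1² - 1*244 = 1 - 244 = -243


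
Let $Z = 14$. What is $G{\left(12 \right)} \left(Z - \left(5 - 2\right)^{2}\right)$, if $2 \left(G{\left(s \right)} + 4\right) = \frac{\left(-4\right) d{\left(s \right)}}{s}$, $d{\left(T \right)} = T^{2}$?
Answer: $-140$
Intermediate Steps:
$G{\left(s \right)} = -4 - 2 s$ ($G{\left(s \right)} = -4 + \frac{- 4 s^{2} \frac{1}{s}}{2} = -4 + \frac{\left(-4\right) s}{2} = -4 - 2 s$)
$G{\left(12 \right)} \left(Z - \left(5 - 2\right)^{2}\right) = \left(-4 - 24\right) \left(14 - \left(5 - 2\right)^{2}\right) = \left(-4 - 24\right) \left(14 - 3^{2}\right) = - 28 \left(14 - 9\right) = \left(-28\right) 5 = -140$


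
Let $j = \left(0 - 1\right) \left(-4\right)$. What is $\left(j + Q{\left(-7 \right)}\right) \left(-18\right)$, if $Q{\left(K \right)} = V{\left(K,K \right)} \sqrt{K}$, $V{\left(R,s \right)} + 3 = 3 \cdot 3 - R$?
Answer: $-72 - 234 i \sqrt{7} \approx -72.0 - 619.11 i$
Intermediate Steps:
$V{\left(R,s \right)} = 6 - R$ ($V{\left(R,s \right)} = -3 - \left(-9 + R\right) = 6 - R$)
$j = 4$ ($j = \left(-1\right) \left(-4\right) = 4$)
$Q{\left(K \right)} = \sqrt{K} \left(6 - K\right)$ ($Q{\left(K \right)} = \left(6 - K\right) \sqrt{K} = \sqrt{K} \left(6 - K\right)$)
$\left(j + Q{\left(-7 \right)}\right) \left(-18\right) = \left(4 + \sqrt{-7} \left(6 - -7\right)\right) \left(-18\right) = \left(4 + i \sqrt{7} \left(6 + 7\right)\right) \left(-18\right) = \left(4 + i \sqrt{7} \cdot 13\right) \left(-18\right) = \left(4 + 13 i \sqrt{7}\right) \left(-18\right) = -72 - 234 i \sqrt{7}$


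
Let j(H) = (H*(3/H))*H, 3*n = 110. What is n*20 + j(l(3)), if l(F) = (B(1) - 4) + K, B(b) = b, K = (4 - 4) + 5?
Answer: 2218/3 ≈ 739.33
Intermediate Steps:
n = 110/3 (n = (⅓)*110 = 110/3 ≈ 36.667)
K = 5 (K = 0 + 5 = 5)
l(F) = 2 (l(F) = (1 - 4) + 5 = -3 + 5 = 2)
j(H) = 3*H
n*20 + j(l(3)) = (110/3)*20 + 3*2 = 2200/3 + 6 = 2218/3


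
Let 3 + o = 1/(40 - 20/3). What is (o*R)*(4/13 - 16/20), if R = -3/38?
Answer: -3564/30875 ≈ -0.11543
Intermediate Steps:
R = -3/38 (R = -3*1/38 = -3/38 ≈ -0.078947)
o = -297/100 (o = -3 + 1/(40 - 20/3) = -3 + 1/(100/3) = -3 + 3/100 = -297/100 ≈ -2.9700)
(o*R)*(4/13 - 16/20) = (-297/100*(-3/38))*(4/13 - 16/20) = 891*(4*(1/13) - 16*1/20)/3800 = 891*(4/13 - ⅘)/3800 = (891/3800)*(-32/65) = -3564/30875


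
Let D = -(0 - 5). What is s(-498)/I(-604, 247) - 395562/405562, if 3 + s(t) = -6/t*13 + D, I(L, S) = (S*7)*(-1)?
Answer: -28419255766/29100492967 ≈ -0.97659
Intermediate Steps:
I(L, S) = -7*S (I(L, S) = (7*S)*(-1) = -7*S)
D = 5 (D = -1*(-5) = 5)
s(t) = 2 - 78/t (s(t) = -3 + (-6/t*13 + 5) = -3 + (-78/t + 5) = -3 + (5 - 78/t) = 2 - 78/t)
s(-498)/I(-604, 247) - 395562/405562 = (2 - 78/(-498))/((-7*247)) - 395562/405562 = (2 - 78*(-1/498))/(-1729) - 395562*1/405562 = (2 + 13/83)*(-1/1729) - 197781/202781 = (179/83)*(-1/1729) - 197781/202781 = -179/143507 - 197781/202781 = -28419255766/29100492967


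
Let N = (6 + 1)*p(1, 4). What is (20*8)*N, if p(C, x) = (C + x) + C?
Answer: 6720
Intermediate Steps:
p(C, x) = x + 2*C
N = 42 (N = (6 + 1)*(4 + 2*1) = 7*(4 + 2) = 7*6 = 42)
(20*8)*N = (20*8)*42 = 160*42 = 6720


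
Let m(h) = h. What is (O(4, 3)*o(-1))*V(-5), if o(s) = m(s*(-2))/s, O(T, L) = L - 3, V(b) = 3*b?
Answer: 0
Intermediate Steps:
O(T, L) = -3 + L
o(s) = -2 (o(s) = (s*(-2))/s = (-2*s)/s = -2)
(O(4, 3)*o(-1))*V(-5) = ((-3 + 3)*(-2))*(3*(-5)) = (0*(-2))*(-15) = 0*(-15) = 0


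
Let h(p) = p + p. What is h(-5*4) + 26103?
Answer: 26063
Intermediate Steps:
h(p) = 2*p
h(-5*4) + 26103 = 2*(-5*4) + 26103 = 2*(-20) + 26103 = -40 + 26103 = 26063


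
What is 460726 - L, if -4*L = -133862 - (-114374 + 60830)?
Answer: 881293/2 ≈ 4.4065e+5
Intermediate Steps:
L = 40159/2 (L = -(-133862 - (-114374 + 60830))/4 = -(-133862 - 1*(-53544))/4 = -(-133862 + 53544)/4 = -1/4*(-80318) = 40159/2 ≈ 20080.)
460726 - L = 460726 - 1*40159/2 = 460726 - 40159/2 = 881293/2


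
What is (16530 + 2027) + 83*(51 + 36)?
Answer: 25778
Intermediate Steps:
(16530 + 2027) + 83*(51 + 36) = 18557 + 83*87 = 18557 + 7221 = 25778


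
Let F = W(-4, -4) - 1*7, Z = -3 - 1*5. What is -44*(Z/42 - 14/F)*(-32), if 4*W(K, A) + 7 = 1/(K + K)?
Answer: 11663872/5901 ≈ 1976.6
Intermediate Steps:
W(K, A) = -7/4 + 1/(8*K) (W(K, A) = -7/4 + 1/(4*(K + K)) = -7/4 + 1/(4*((2*K))) = -7/4 + (1/(2*K))/4 = -7/4 + 1/(8*K))
Z = -8 (Z = -3 - 5 = -8)
F = -281/32 (F = (⅛)*(1 - 14*(-4))/(-4) - 1*7 = (⅛)*(-¼)*(1 + 56) - 7 = (⅛)*(-¼)*57 - 7 = -57/32 - 7 = -281/32 ≈ -8.7813)
-44*(Z/42 - 14/F)*(-32) = -44*(-8/42 - 14/(-281/32))*(-32) = -44*(-8*1/42 - 14*(-32/281))*(-32) = -44*(-4/21 + 448/281)*(-32) = -44*8284/5901*(-32) = -364496/5901*(-32) = 11663872/5901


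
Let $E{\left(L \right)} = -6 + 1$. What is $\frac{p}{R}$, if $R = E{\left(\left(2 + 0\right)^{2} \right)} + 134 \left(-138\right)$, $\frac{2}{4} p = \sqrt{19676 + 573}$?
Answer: $- \frac{2 \sqrt{20249}}{18497} \approx -0.015386$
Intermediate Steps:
$E{\left(L \right)} = -5$
$p = 2 \sqrt{20249}$ ($p = 2 \sqrt{19676 + 573} = 2 \sqrt{20249} \approx 284.6$)
$R = -18497$ ($R = -5 + 134 \left(-138\right) = -5 - 18492 = -18497$)
$\frac{p}{R} = \frac{2 \sqrt{20249}}{-18497} = 2 \sqrt{20249} \left(- \frac{1}{18497}\right) = - \frac{2 \sqrt{20249}}{18497}$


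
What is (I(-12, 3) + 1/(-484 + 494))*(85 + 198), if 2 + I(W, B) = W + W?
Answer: -73297/10 ≈ -7329.7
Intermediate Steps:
I(W, B) = -2 + 2*W (I(W, B) = -2 + (W + W) = -2 + 2*W)
(I(-12, 3) + 1/(-484 + 494))*(85 + 198) = ((-2 + 2*(-12)) + 1/(-484 + 494))*(85 + 198) = ((-2 - 24) + 1/10)*283 = (-26 + 1/10)*283 = -259/10*283 = -73297/10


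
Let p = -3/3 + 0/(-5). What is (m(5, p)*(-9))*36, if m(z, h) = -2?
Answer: 648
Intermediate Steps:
p = -1 (p = -3*⅓ + 0*(-⅕) = -1 + 0 = -1)
(m(5, p)*(-9))*36 = -2*(-9)*36 = 18*36 = 648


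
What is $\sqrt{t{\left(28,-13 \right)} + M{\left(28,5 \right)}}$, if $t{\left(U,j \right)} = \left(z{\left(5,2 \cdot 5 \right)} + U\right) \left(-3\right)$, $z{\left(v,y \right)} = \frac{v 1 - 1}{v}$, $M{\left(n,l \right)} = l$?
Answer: $\frac{i \sqrt{2035}}{5} \approx 9.0222 i$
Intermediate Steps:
$z{\left(v,y \right)} = \frac{-1 + v}{v}$ ($z{\left(v,y \right)} = \frac{v - 1}{v} = \frac{-1 + v}{v}$)
$t{\left(U,j \right)} = - \frac{12}{5} - 3 U$ ($t{\left(U,j \right)} = \left(\frac{-1 + 5}{5} + U\right) \left(-3\right) = \left(\frac{1}{5} \cdot 4 + U\right) \left(-3\right) = \left(\frac{4}{5} + U\right) \left(-3\right) = - \frac{12}{5} - 3 U$)
$\sqrt{t{\left(28,-13 \right)} + M{\left(28,5 \right)}} = \sqrt{\left(- \frac{12}{5} - 84\right) + 5} = \sqrt{- \frac{432}{5} + 5} = \sqrt{- \frac{407}{5}} = \frac{i \sqrt{2035}}{5}$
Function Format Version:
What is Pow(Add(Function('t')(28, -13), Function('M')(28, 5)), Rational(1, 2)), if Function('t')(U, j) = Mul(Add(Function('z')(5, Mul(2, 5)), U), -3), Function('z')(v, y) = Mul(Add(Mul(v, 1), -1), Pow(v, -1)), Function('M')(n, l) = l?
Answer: Mul(Rational(1, 5), I, Pow(2035, Rational(1, 2))) ≈ Mul(9.0222, I)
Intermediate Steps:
Function('z')(v, y) = Mul(Pow(v, -1), Add(-1, v)) (Function('z')(v, y) = Mul(Add(v, -1), Pow(v, -1)) = Mul(Add(-1, v), Pow(v, -1)) = Mul(Pow(v, -1), Add(-1, v)))
Function('t')(U, j) = Add(Rational(-12, 5), Mul(-3, U)) (Function('t')(U, j) = Mul(Add(Mul(Pow(5, -1), Add(-1, 5)), U), -3) = Mul(Add(Mul(Rational(1, 5), 4), U), -3) = Mul(Add(Rational(4, 5), U), -3) = Add(Rational(-12, 5), Mul(-3, U)))
Pow(Add(Function('t')(28, -13), Function('M')(28, 5)), Rational(1, 2)) = Pow(Add(Add(Rational(-12, 5), Mul(-3, 28)), 5), Rational(1, 2)) = Pow(Add(Add(Rational(-12, 5), -84), 5), Rational(1, 2)) = Pow(Add(Rational(-432, 5), 5), Rational(1, 2)) = Pow(Rational(-407, 5), Rational(1, 2)) = Mul(Rational(1, 5), I, Pow(2035, Rational(1, 2)))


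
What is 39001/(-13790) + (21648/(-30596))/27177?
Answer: -2702493518451/955540692890 ≈ -2.8282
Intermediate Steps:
39001/(-13790) + (21648/(-30596))/27177 = 39001*(-1/13790) + (21648*(-1/30596))*(1/27177) = -39001/13790 - 5412/7649*1/27177 = -39001/13790 - 1804/69292291 = -2702493518451/955540692890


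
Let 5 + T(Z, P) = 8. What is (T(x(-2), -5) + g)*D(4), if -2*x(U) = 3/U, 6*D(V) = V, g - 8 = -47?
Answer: -24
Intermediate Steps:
g = -39 (g = 8 - 47 = -39)
D(V) = V/6
x(U) = -3/(2*U)
T(Z, P) = 3 (T(Z, P) = -5 + 8 = 3)
(T(x(-2), -5) + g)*D(4) = (3 - 39)*((1/6)*4) = -36*2/3 = -24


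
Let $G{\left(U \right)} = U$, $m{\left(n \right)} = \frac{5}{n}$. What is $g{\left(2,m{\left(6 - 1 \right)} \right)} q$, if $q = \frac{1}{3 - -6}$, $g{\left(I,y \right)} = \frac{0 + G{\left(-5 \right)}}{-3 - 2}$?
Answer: $\frac{1}{9} \approx 0.11111$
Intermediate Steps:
$g{\left(I,y \right)} = 1$ ($g{\left(I,y \right)} = \frac{0 - 5}{-3 - 2} = - \frac{5}{-5} = \left(-5\right) \left(- \frac{1}{5}\right) = 1$)
$q = \frac{1}{9}$ ($q = \frac{1}{3 + 6} = \frac{1}{9} \approx 0.11111$)
$g{\left(2,m{\left(6 - 1 \right)} \right)} q = 1 \cdot \frac{1}{9} = \frac{1}{9}$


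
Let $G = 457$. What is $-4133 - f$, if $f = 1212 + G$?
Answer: $-5802$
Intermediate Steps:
$f = 1669$ ($f = 1212 + 457 = 1669$)
$-4133 - f = -4133 - 1669 = -5802$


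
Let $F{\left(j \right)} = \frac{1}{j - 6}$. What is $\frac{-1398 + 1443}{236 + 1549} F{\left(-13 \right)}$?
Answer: $- \frac{3}{2261} \approx -0.0013268$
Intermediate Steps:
$F{\left(j \right)} = \frac{1}{-6 + j}$
$\frac{-1398 + 1443}{236 + 1549} F{\left(-13 \right)} = \frac{\left(-1398 + 1443\right) \frac{1}{236 + 1549}}{-6 - 13} = \frac{45 \cdot \frac{1}{1785}}{-19} = 45 \cdot \frac{1}{1785} \left(- \frac{1}{19}\right) = \frac{3}{119} \left(- \frac{1}{19}\right) = - \frac{3}{2261}$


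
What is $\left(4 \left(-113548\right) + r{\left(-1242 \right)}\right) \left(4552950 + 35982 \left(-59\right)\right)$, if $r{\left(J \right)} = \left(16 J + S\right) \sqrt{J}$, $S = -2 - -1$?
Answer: $-1103692010304 - 144874885428 i \sqrt{138} \approx -1.1037 \cdot 10^{12} - 1.7019 \cdot 10^{12} i$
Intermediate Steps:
$S = -1$ ($S = -2 + 1 = -1$)
$r{\left(J \right)} = \sqrt{J} \left(-1 + 16 J\right)$ ($r{\left(J \right)} = \left(16 J - 1\right) \sqrt{J} = \left(-1 + 16 J\right) \sqrt{J} = \sqrt{J} \left(-1 + 16 J\right)$)
$\left(4 \left(-113548\right) + r{\left(-1242 \right)}\right) \left(4552950 + 35982 \left(-59\right)\right) = \left(4 \left(-113548\right) + \sqrt{-1242} \left(-1 + 16 \left(-1242\right)\right)\right) \left(4552950 + 35982 \left(-59\right)\right) = \left(-454192 + 3 i \sqrt{138} \left(-1 - 19872\right)\right) \left(4552950 - 2122938\right) = \left(-454192 + 3 i \sqrt{138} \left(-19873\right)\right) 2430012 = \left(-454192 - 59619 i \sqrt{138}\right) 2430012 = -1103692010304 - 144874885428 i \sqrt{138}$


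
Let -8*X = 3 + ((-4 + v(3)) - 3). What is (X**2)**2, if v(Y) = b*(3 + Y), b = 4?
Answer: 625/16 ≈ 39.063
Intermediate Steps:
v(Y) = 12 + 4*Y (v(Y) = 4*(3 + Y) = 12 + 4*Y)
X = -5/2 (X = -(3 + ((-4 + (12 + 4*3)) - 3))/8 = -(3 + ((-4 + (12 + 12)) - 3))/8 = -(3 + ((-4 + 24) - 3))/8 = -(3 + (20 - 3))/8 = -(3 + 17)/8 = -1/8*20 = -5/2 ≈ -2.5000)
(X**2)**2 = ((-5/2)**2)**2 = (25/4)**2 = 625/16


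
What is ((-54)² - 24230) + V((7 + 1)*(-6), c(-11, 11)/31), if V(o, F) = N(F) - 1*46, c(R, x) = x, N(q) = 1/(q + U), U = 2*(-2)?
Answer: -2413711/113 ≈ -21360.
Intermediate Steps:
U = -4
N(q) = 1/(-4 + q) (N(q) = 1/(q - 4) = 1/(-4 + q))
V(o, F) = -46 + 1/(-4 + F) (V(o, F) = 1/(-4 + F) - 1*46 = 1/(-4 + F) - 46 = -46 + 1/(-4 + F))
((-54)² - 24230) + V((7 + 1)*(-6), c(-11, 11)/31) = ((-54)² - 24230) + (185 - 506/31)/(-4 + 11/31) = (2916 - 24230) + (185 - 506/31)/(-4 + 11*(1/31)) = -21314 + (185 - 46*11/31)/(-4 + 11/31) = -21314 + (185 - 506/31)/(-113/31) = -21314 - 31/113*5229/31 = -21314 - 5229/113 = -2413711/113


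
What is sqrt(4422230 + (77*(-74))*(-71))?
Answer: 2*sqrt(1206697) ≈ 2197.0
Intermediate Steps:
sqrt(4422230 + (77*(-74))*(-71)) = sqrt(4422230 - 5698*(-71)) = sqrt(4422230 + 404558) = sqrt(4826788) = 2*sqrt(1206697)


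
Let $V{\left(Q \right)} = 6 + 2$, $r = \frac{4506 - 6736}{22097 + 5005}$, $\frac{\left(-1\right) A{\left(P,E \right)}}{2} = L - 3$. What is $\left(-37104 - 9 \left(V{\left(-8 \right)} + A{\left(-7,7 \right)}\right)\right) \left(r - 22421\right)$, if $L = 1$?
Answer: $\frac{3768683578744}{4517} \approx 8.3433 \cdot 10^{8}$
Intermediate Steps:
$A{\left(P,E \right)} = 4$ ($A{\left(P,E \right)} = - 2 \left(1 - 3\right) = \left(-2\right) \left(-2\right) = 4$)
$r = - \frac{1115}{13551}$ ($r = - \frac{2230}{27102} = \left(-2230\right) \frac{1}{27102} = - \frac{1115}{13551} \approx -0.082282$)
$V{\left(Q \right)} = 8$
$\left(-37104 - 9 \left(V{\left(-8 \right)} + A{\left(-7,7 \right)}\right)\right) \left(r - 22421\right) = \left(-37104 - 9 \left(8 + 4\right)\right) \left(- \frac{1115}{13551} - 22421\right) = \left(-37104 - 108\right) \left(- \frac{303828086}{13551}\right) = \left(-37212\right) \left(- \frac{303828086}{13551}\right) = \frac{3768683578744}{4517}$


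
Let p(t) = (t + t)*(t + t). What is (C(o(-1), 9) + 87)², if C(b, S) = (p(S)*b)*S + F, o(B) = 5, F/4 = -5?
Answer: 214534609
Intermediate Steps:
F = -20 (F = 4*(-5) = -20)
p(t) = 4*t² (p(t) = (2*t)*(2*t) = 4*t²)
C(b, S) = -20 + 4*b*S³ (C(b, S) = ((4*S²)*b)*S - 20 = (4*b*S²)*S - 20 = 4*b*S³ - 20 = -20 + 4*b*S³)
(C(o(-1), 9) + 87)² = ((-20 + 4*5*9³) + 87)² = ((-20 + 4*5*729) + 87)² = ((-20 + 14580) + 87)² = (14560 + 87)² = 14647² = 214534609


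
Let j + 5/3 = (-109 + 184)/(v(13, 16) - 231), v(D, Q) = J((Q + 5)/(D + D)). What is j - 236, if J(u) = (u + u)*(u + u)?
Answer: -9186133/38598 ≈ -238.00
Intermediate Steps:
J(u) = 4*u**2 (J(u) = (2*u)*(2*u) = 4*u**2)
v(D, Q) = (5 + Q)**2/D**2 (v(D, Q) = 4*((Q + 5)/(D + D))**2 = 4*((5 + Q)/((2*D)))**2 = 4*((5 + Q)*(1/(2*D)))**2 = 4*((5 + Q)/(2*D))**2 = 4*((5 + Q)**2/(4*D**2)) = (5 + Q)**2/D**2)
j = -77005/38598 (j = -5/3 + (-109 + 184)/((5 + 16)**2/13**2 - 231) = -5/3 + 75/((1/169)*21**2 - 231) = -5/3 + 75/((1/169)*441 - 231) = -5/3 + 75/(441/169 - 231) = -5/3 + 75/(-38598/169) = -5/3 + 75*(-169/38598) = -5/3 - 4225/12866 = -77005/38598 ≈ -1.9951)
j - 236 = -77005/38598 - 236 = -9186133/38598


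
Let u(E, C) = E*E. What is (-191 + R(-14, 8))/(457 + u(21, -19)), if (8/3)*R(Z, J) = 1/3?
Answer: -1527/7184 ≈ -0.21256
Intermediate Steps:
u(E, C) = E²
R(Z, J) = ⅛ (R(Z, J) = (3/8)/3 = (3/8)*(⅓) = ⅛)
(-191 + R(-14, 8))/(457 + u(21, -19)) = (-191 + ⅛)/(457 + 21²) = -1527/8/(457 + 441) = -1527/8/898 = (1/898)*(-1527/8) = -1527/7184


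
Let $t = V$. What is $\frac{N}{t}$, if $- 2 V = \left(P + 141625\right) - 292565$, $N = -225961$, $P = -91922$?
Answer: $- \frac{225961}{121431} \approx -1.8608$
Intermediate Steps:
$V = 121431$ ($V = - \frac{\left(-91922 + 141625\right) - 292565}{2} = - \frac{49703 - 292565}{2} = \left(- \frac{1}{2}\right) \left(-242862\right) = 121431$)
$t = 121431$
$\frac{N}{t} = - \frac{225961}{121431}$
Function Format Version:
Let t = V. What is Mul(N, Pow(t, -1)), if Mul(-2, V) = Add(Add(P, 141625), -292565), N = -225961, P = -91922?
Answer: Rational(-225961, 121431) ≈ -1.8608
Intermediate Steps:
V = 121431 (V = Mul(Rational(-1, 2), Add(Add(-91922, 141625), -292565)) = Mul(Rational(-1, 2), Add(49703, -292565)) = Mul(Rational(-1, 2), -242862) = 121431)
t = 121431
Mul(N, Pow(t, -1)) = Mul(-225961, Pow(121431, -1)) = Mul(-225961, Rational(1, 121431)) = Rational(-225961, 121431)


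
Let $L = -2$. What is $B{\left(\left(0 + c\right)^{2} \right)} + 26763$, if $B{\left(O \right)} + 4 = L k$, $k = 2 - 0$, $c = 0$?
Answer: $26755$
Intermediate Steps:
$k = 2$ ($k = 2 + 0 = 2$)
$B{\left(O \right)} = -8$ ($B{\left(O \right)} = -4 - 4 = -8$)
$B{\left(\left(0 + c\right)^{2} \right)} + 26763 = -8 + 26763 = 26755$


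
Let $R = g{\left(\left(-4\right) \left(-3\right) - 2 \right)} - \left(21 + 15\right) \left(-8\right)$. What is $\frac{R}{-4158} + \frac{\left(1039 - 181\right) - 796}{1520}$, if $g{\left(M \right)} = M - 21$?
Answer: $- \frac{40811}{1580040} \approx -0.025829$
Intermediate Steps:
$g{\left(M \right)} = -21 + M$ ($g{\left(M \right)} = M - 21 = -21 + M$)
$R = 277$ ($R = \left(-21 - -10\right) - \left(21 + 15\right) \left(-8\right) = \left(-21 + \left(12 - 2\right)\right) - 36 \left(-8\right) = \left(-21 + 10\right) - -288 = -11 + 288 = 277$)
$\frac{R}{-4158} + \frac{\left(1039 - 181\right) - 796}{1520} = \frac{277}{-4158} + \frac{\left(1039 - 181\right) - 796}{1520} = 277 \left(- \frac{1}{4158}\right) + \left(858 - 796\right) \frac{1}{1520} = - \frac{277}{4158} + 62 \cdot \frac{1}{1520} = - \frac{277}{4158} + \frac{31}{760} = - \frac{40811}{1580040}$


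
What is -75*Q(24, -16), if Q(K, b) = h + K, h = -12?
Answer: -900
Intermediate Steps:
Q(K, b) = -12 + K
-75*Q(24, -16) = -75*(-12 + 24) = -75*12 = -900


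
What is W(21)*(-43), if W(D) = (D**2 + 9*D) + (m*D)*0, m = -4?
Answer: -27090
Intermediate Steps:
W(D) = D**2 + 9*D (W(D) = (D**2 + 9*D) - 4*D*0 = (D**2 + 9*D) + 0 = D**2 + 9*D)
W(21)*(-43) = (21*(9 + 21))*(-43) = (21*30)*(-43) = 630*(-43) = -27090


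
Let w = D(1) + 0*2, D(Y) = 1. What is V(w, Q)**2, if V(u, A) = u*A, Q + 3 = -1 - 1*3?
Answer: 49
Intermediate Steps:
Q = -7 (Q = -3 + (-1 - 1*3) = -3 + (-1 - 3) = -3 - 4 = -7)
w = 1 (w = 1 + 0*2 = 1 + 0 = 1)
V(u, A) = A*u
V(w, Q)**2 = (-7*1)**2 = (-7)**2 = 49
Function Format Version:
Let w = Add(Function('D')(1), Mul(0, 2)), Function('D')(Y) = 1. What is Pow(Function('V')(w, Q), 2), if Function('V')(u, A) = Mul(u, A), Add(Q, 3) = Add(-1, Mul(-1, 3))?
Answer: 49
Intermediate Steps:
Q = -7 (Q = Add(-3, Add(-1, Mul(-1, 3))) = Add(-3, Add(-1, -3)) = Add(-3, -4) = -7)
w = 1 (w = Add(1, Mul(0, 2)) = Add(1, 0) = 1)
Function('V')(u, A) = Mul(A, u)
Pow(Function('V')(w, Q), 2) = Pow(Mul(-7, 1), 2) = Pow(-7, 2) = 49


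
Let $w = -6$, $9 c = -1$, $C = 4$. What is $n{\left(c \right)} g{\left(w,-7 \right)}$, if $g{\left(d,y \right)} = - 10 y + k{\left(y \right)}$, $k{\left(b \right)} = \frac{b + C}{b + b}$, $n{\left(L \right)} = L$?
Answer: $- \frac{983}{126} \approx -7.8016$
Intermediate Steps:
$c = - \frac{1}{9}$ ($c = \frac{1}{9} \left(-1\right) = - \frac{1}{9} \approx -0.11111$)
$k{\left(b \right)} = \frac{4 + b}{2 b}$ ($k{\left(b \right)} = \frac{b + 4}{b + b} = \frac{4 + b}{2 b}$)
$g{\left(d,y \right)} = - 10 y + \frac{4 + y}{2 y}$
$n{\left(c \right)} g{\left(w,-7 \right)} = - \frac{\frac{1}{2} - -70 + \frac{2}{-7}}{9} = - \frac{\frac{1}{2} + 70 + 2 \left(- \frac{1}{7}\right)}{9} = - \frac{\frac{1}{2} + 70 - \frac{2}{7}}{9} = \left(- \frac{1}{9}\right) \frac{983}{14} = - \frac{983}{126}$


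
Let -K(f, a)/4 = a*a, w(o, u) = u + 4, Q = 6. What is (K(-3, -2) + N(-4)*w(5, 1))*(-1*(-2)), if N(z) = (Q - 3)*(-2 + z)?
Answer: -212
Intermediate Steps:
w(o, u) = 4 + u
K(f, a) = -4*a**2 (K(f, a) = -4*a*a = -4*a**2)
N(z) = -6 + 3*z (N(z) = (6 - 3)*(-2 + z) = 3*(-2 + z) = -6 + 3*z)
(K(-3, -2) + N(-4)*w(5, 1))*(-1*(-2)) = (-4*(-2)**2 + (-6 + 3*(-4))*(4 + 1))*(-1*(-2)) = (-4*4 + (-6 - 12)*5)*2 = (-16 - 18*5)*2 = (-16 - 90)*2 = -106*2 = -212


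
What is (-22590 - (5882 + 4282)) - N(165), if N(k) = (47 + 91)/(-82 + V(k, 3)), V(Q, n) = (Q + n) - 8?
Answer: -425825/13 ≈ -32756.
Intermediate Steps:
V(Q, n) = -8 + Q + n
N(k) = 138/(-87 + k) (N(k) = (47 + 91)/(-82 + (-8 + k + 3)) = 138/(-82 + (-5 + k)) = 138/(-87 + k))
(-22590 - (5882 + 4282)) - N(165) = (-22590 - (5882 + 4282)) - 138/(-87 + 165) = (-22590 - 1*10164) - 138/78 = (-22590 - 10164) - 138/78 = -32754 - 1*23/13 = -32754 - 23/13 = -425825/13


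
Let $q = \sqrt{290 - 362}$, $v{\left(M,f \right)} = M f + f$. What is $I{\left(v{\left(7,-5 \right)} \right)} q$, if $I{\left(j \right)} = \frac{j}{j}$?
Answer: $6 i \sqrt{2} \approx 8.4853 i$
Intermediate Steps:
$v{\left(M,f \right)} = f + M f$
$I{\left(j \right)} = 1$
$q = 6 i \sqrt{2}$ ($q = \sqrt{-72} = 6 i \sqrt{2} \approx 8.4853 i$)
$I{\left(v{\left(7,-5 \right)} \right)} q = 1 \cdot 6 i \sqrt{2} = 6 i \sqrt{2}$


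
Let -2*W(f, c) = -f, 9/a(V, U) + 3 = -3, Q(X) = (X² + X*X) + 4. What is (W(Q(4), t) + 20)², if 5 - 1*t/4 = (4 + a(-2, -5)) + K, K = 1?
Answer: 1444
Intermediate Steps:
Q(X) = 4 + 2*X² (Q(X) = (X² + X²) + 4 = 2*X² + 4 = 4 + 2*X²)
a(V, U) = -3/2 (a(V, U) = 9/(-3 - 3) = 9/(-6) = 9*(-⅙) = -3/2)
t = 6 (t = 20 - 4*((4 - 3/2) + 1) = 20 - 4*(5/2 + 1) = 20 - 4*7/2 = 20 - 14 = 6)
W(f, c) = f/2 (W(f, c) = -(-1)*f/2 = f/2)
(W(Q(4), t) + 20)² = ((4 + 2*4²)/2 + 20)² = ((4 + 2*16)/2 + 20)² = ((4 + 32)/2 + 20)² = ((½)*36 + 20)² = (18 + 20)² = 38² = 1444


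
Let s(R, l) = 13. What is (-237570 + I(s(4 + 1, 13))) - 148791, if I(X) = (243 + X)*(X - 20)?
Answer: -388153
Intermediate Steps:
I(X) = (-20 + X)*(243 + X) (I(X) = (243 + X)*(-20 + X) = (-20 + X)*(243 + X))
(-237570 + I(s(4 + 1, 13))) - 148791 = (-237570 + (-4860 + 13² + 223*13)) - 148791 = (-237570 + (-4860 + 169 + 2899)) - 148791 = (-237570 - 1792) - 148791 = -239362 - 148791 = -388153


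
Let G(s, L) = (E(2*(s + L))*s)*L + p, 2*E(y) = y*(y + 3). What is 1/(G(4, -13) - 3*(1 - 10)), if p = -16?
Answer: -1/7009 ≈ -0.00014267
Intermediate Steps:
E(y) = y*(3 + y)/2 (E(y) = (y*(y + 3))/2 = (y*(3 + y))/2 = y*(3 + y)/2)
G(s, L) = -16 + L*s*(2*L + 2*s)*(3 + 2*L + 2*s)/2 (G(s, L) = (((2*(s + L))*(3 + 2*(s + L))/2)*s)*L - 16 = (((2*(L + s))*(3 + 2*(L + s))/2)*s)*L - 16 = (((2*L + 2*s)*(3 + (2*L + 2*s))/2)*s)*L - 16 = (((2*L + 2*s)*(3 + 2*L + 2*s)/2)*s)*L - 16 = (s*(2*L + 2*s)*(3 + 2*L + 2*s)/2)*L - 16 = L*s*(2*L + 2*s)*(3 + 2*L + 2*s)/2 - 16 = -16 + L*s*(2*L + 2*s)*(3 + 2*L + 2*s)/2)
1/(G(4, -13) - 3*(1 - 10)) = 1/((-16 - 13*4*(-13 + 4)*(3 + 2*(-13) + 2*4)) - 3*(1 - 10)) = 1/((-16 - 13*4*(-9)*(3 - 26 + 8)) - 3*(-9)) = 1/((-16 - 13*4*(-9)*(-15)) - 1*(-27)) = 1/((-16 - 7020) + 27) = 1/(-7036 + 27) = 1/(-7009) = -1/7009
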